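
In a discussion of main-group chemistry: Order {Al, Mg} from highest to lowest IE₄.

The fourth ionization energy removes an electron from the +3 ion. For each element: Al³⁺ is the bare [Ne] core; Mg³⁺ is already 1 electron into the core.
All of these are removing an electron from a noble-gas core or deeper; the smaller core (lower principal quantum number) is held far more tightly, and within a period the higher nuclear charge binds the same core more tightly.
The numbers (kJ/mol): Al 11577, Mg 10543.
So the fourth ionization energies run Mg < Al.

Al > Mg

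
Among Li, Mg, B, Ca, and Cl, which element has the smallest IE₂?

Ca

After 1 electron has been removed, what remains? Li⁺ is the bare [He] core; Mg⁺ still has 1 valence electron; B⁺ still has 2 valence electrons; Ca⁺ still has 1 valence electron; Cl⁺ still has 6 valence electrons.
Core electrons are held far more tightly than valence electrons, so Li tops the IE_2 order.
Valence configurations: Mg⁺ [Ne]3s¹, B⁺ [He]2s², Ca⁺ [Ar]4s¹, Cl⁺ [Ne]3s²3p⁴.
The numbers (kJ/mol): Li 7298, Mg 1451, B 2427, Ca 1145, Cl 2298.
Hence IE_2: Ca < Mg < Cl < B < Li.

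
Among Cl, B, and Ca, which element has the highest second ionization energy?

B

IE_2 is the cost of taking one more electron from the +1 cation: Cl⁺ still has 6 valence electrons; B⁺ still has 2 valence electrons; Ca⁺ still has 1 valence electron.
All are still removing valence electrons, so compare the +1 ions as you would atoms: IE_2 generally rises across a period (higher Z_eff) and falls down a group (larger shell), subject to the usual subshell exceptions.
Valence configurations: Cl⁺ [Ne]3s²3p⁴, B⁺ [He]2s², Ca⁺ [Ar]4s¹.
Approximate IE_2 values (kJ/mol): Cl 2298, B 2427, Ca 1145.
Putting it together, IE_2: Ca < Cl < B.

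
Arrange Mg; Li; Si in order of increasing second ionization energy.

The second ionization energy removes an electron from the +1 ion. For each element: Mg⁺ still has 1 valence electron; Li⁺ is the bare [He] core; Si⁺ still has 3 valence electrons.
Pulling an electron out of a noble-gas core costs far more than removing a remaining valence electron, so Li sits at the high end of IE_2.
Valence configurations: Mg⁺ [Ne]3s¹, Si⁺ [Ne]3s²3p¹.
Tabulated IE_2 (kJ/mol): Mg 1451, Li 7298, Si 1577.
Overall IE_2 order: Mg < Si < Li.

Mg < Si < Li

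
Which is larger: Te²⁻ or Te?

Forming Te²⁻ adds 2 electrons to Te. More electron–electron repulsion in the same shell, with unchanged nuclear charge, lets the cloud expand.
An anion is larger than its parent atom: Te²⁻ > Te.

Te²⁻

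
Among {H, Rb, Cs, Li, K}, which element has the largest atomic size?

Cs

Atomic radius shrinks across a period as nuclear charge pulls the same shell inward, and grows down a group as new shells are added.
All are in group 1, so atomic radius increases down the group.
The largest atomic size among these belongs to Cs.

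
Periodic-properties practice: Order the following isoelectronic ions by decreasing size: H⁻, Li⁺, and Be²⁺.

H⁻ > Li⁺ > Be²⁺

All of these have 2 electrons, so size is governed by nuclear charge alone: the more protons, the stronger the pull on the same electron cloud, and the smaller the ion.
Nuclear charges: Be²⁺ (Z=4), Li⁺ (Z=3), H⁻ (Z=1).
Largest to smallest: H⁻ > Li⁺ > Be²⁺.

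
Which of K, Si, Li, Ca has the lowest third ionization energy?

Si

The third ionization energy removes an electron from the +2 ion. For each element: K²⁺ is already 1 electron into the core; Si²⁺ still has 2 valence electrons; Li²⁺ is already 1 electron into the core; Ca²⁺ is the bare [Ar] core.
Core electrons are held far more tightly than valence electrons, so K, Ca and Li top the IE_3 order.
Approximate IE_3 values (kJ/mol): K 4420, Si 3232, Li 11815, Ca 4912.
Putting it together, IE_3: Si < K < Ca < Li.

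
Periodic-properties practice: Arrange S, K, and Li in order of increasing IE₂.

S < K < Li

Consider each +1 ion: S⁺ still has 5 valence electrons; K⁺ is the bare [Ar] core; Li⁺ is the bare [He] core.
Breaking into a closed-shell core is much more expensive than removing a leftover valence electron — K and Li have the largest IE_2 here.
The numbers (kJ/mol): S 2252, K 3052, Li 7298.
Putting it together, IE_2: S < K < Li.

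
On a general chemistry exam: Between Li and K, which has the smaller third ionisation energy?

After 2 electrons have been removed, what remains? Li²⁺ is already 1 electron into the core; K²⁺ is already 1 electron into the core.
All of these are removing an electron from a noble-gas core or deeper; the smaller core (lower principal quantum number) is held far more tightly, and within a period the higher nuclear charge binds the same core more tightly.
Approximate IE_3 values (kJ/mol): Li 11815, K 4420.
Overall IE_3 order: K < Li.

K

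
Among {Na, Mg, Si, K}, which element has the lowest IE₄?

Consider each +3 ion: Na³⁺ is already 2 electrons into the core; Mg³⁺ is already 1 electron into the core; Si³⁺ still has 1 valence electron; K³⁺ is already 2 electrons into the core.
Breaking into a closed-shell core is much more expensive than removing a leftover valence electron — K, Na and Mg have the largest IE_4 here.
Approximate IE_4 values (kJ/mol): Na 9543, Mg 10543, Si 4356, K 5877.
So the fourth ionization energies run Si < K < Na < Mg.

Si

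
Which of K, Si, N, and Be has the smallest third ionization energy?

Si

The third ionization energy removes an electron from the +2 ion. For each element: K²⁺ is already 1 electron into the core; Si²⁺ still has 2 valence electrons; N²⁺ still has 3 valence electrons; Be²⁺ is the bare [He] core.
Usually core removal costs more than valence removal, but here the competition is close: a tightly held n=2 valence electron can cost more to remove than an n=3 core electron, so the actual values have to decide it.
Valence configurations: Si²⁺ [Ne]3s², N²⁺ [He]2s²2p¹.
The numbers (kJ/mol): K 4420, Si 3232, N 4578, Be 14849.
Hence IE_3: Si < K < N < Be.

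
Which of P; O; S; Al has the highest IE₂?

O

After 1 electron has been removed, what remains? P⁺ still has 4 valence electrons; O⁺ still has 5 valence electrons; S⁺ still has 5 valence electrons; Al⁺ still has 2 valence electrons.
All are still removing valence electrons, so compare the +1 ions as you would atoms: IE_2 generally rises across a period (higher Z_eff) and falls down a group (larger shell), subject to the usual subshell exceptions.
Valence configurations: P⁺ [Ne]3s²3p², O⁺ [He]2s²2p³, S⁺ [Ne]3s²3p³, Al⁺ [Ne]3s².
The numbers (kJ/mol): P 1907, O 3388, S 2252, Al 1817.
Putting it together, IE_2: Al < P < S < O.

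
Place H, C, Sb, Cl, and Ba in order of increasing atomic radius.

H < C < Cl < Sb < Ba

H is in period 1, group 1; C is in period 2, group 14; Cl is in period 3, group 17; Sb is in period 5, group 15; Ba is in period 6, group 2.
Moving right in a period, electrons are added to the same shell under a stronger nuclear pull, so atoms get smaller; moving down, a new shell is opened and atoms get larger.
These span different periods and groups, so the two trends combine.
C > H: period and group pull opposite ways; the down-group shift dominates (75 vs 32 pm).
Cl > C: the two effects oppose for this pair; the down-group effect wins (99 vs 75 pm).
Sb > Cl: relative to Cl, both the across-period and down-group shifts push Sb's atomic radius up.
Ba > Sb: relative to Sb, both the across-period and down-group shifts push Ba's atomic radius up.
For reference (pm): H 32, C 75, Cl 99, Sb 140, Ba 196.
So from smallest to largest: H < C < Cl < Sb < Ba.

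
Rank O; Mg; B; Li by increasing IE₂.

Mg < B < O < Li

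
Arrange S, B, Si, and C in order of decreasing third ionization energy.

C > B > S > Si

The third ionization energy removes an electron from the +2 ion. For each element: S²⁺ still has 4 valence electrons; B²⁺ still has 1 valence electron; Si²⁺ still has 2 valence electrons; C²⁺ still has 2 valence electrons.
All are still removing valence electrons, so compare the +2 ions as you would atoms: IE_3 generally rises across a period (higher Z_eff) and falls down a group (larger shell), subject to the usual subshell exceptions.
Valence configurations: S²⁺ [Ne]3s²3p², B²⁺ [He]2s¹, Si²⁺ [Ne]3s², C²⁺ [He]2s².
The numbers (kJ/mol): S 3357, B 3660, Si 3232, C 4620.
Hence IE_3: Si < S < B < C.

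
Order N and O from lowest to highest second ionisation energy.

N < O

Consider each +1 ion: N⁺ still has 4 valence electrons; O⁺ still has 5 valence electrons.
All are still removing valence electrons, so compare the +1 ions as you would atoms: IE_2 generally rises across a period (higher Z_eff) and falls down a group (larger shell), subject to the usual subshell exceptions.
Valence configurations: N⁺ [He]2s²2p², O⁺ [He]2s²2p³.
The numbers (kJ/mol): N 2856, O 3388.
Hence IE_2: N < O.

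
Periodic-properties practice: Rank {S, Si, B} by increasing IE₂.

IE_2 is the cost of taking one more electron from the +1 cation: S⁺ still has 5 valence electrons; Si⁺ still has 3 valence electrons; B⁺ still has 2 valence electrons.
All are still removing valence electrons, so compare the +1 ions as you would atoms: IE_2 generally rises across a period (higher Z_eff) and falls down a group (larger shell), subject to the usual subshell exceptions.
Valence configurations: S⁺ [Ne]3s²3p³, Si⁺ [Ne]3s²3p¹, B⁺ [He]2s².
Approximate IE_2 values (kJ/mol): S 2252, Si 1577, B 2427.
So the second ionization energies run Si < S < B.

Si < S < B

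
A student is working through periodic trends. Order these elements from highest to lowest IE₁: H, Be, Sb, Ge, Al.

H, Be, Sb, Ge, Al

H is in period 1, group 1; Be is in period 2, group 2; Al is in period 3, group 13; Ge is in period 4, group 14; Sb is in period 5, group 15.
IE₁ increases left→right with effective nuclear charge and decreases top→bottom as the valence shell moves farther out.
These sit on a diagonal, where the across-period and down-group effects partly cancel.
Ge > Al: period and group pull opposite ways; the across-period shift dominates (762 vs 578 kJ/mol).
Sb > Ge: the two effects oppose for this pair; the across-period effect wins (831 vs 762 kJ/mol).
Be > Sb: period and group pull opposite ways; the down-group shift dominates (900 vs 831 kJ/mol).
H > Be: period and group pull opposite ways; the down-group shift dominates (1312 vs 900 kJ/mol).
Tabulated first ionization energy (kJ/mol): H 1312, Be 900, Al 578, Ge 762, Sb 831.
So from highest to lowest: H > Be > Sb > Ge > Al.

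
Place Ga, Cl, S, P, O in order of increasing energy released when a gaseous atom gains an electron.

Ga < P < O < S < Cl

O is in period 2, group 16; P is in period 3, group 15; S is in period 3, group 16; Cl is in period 3, group 17; Ga is in period 4, group 13.
EA tends to increase across a period and decrease down a group, though the pattern is less regular than for IE or radius.
Here both period and group differ, so the two effects have to be weighed against each other.
P > Ga: both effects reinforce here, so P is clearly the higher of the two.
O > P: relative to P, both the across-period and down-group shifts push O's electron affinity up.
S > O: this pair runs against the simple trend — see the exception note.
Cl > S: both are in period 3; the period trend gives Cl the larger value.
Note the exception: S has a higher electron affinity than O, contrary to the simple trend — the compact 2p subshell of O repels the added electron more than S's larger 3p does.
Tabulated electron affinity (kJ/mol): O 141, P 72, S 200, Cl 349, Ga 29.
So from lowest to highest: Ga < P < O < S < Cl.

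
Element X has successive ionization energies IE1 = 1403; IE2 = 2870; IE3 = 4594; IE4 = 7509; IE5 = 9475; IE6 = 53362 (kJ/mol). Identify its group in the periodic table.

Group 15

Look for the largest jump between consecutive ionization energies: IE6/IE5 ≈ 5.6, far larger than any earlier ratio.
That jump marks the point where a core electron is being removed. So the atom has 5 valence electrons.
A main-group element with 5 valence electrons is in group 15.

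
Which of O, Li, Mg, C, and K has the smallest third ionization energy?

After 2 electrons have been removed, what remains? O²⁺ still has 4 valence electrons; Li²⁺ is already 1 electron into the core; Mg²⁺ is the bare [Ne] core; C²⁺ still has 2 valence electrons; K²⁺ is already 1 electron into the core.
Usually core removal costs more than valence removal, but here the competition is close: a tightly held n=2 valence electron can cost more to remove than an n=3 core electron, so the actual values have to decide it.
Valence configurations: O²⁺ [He]2s²2p², C²⁺ [He]2s².
Tabulated IE_3 (kJ/mol): O 5300, Li 11815, Mg 7733, C 4620, K 4420.
Overall IE_3 order: K < C < O < Mg < Li.

K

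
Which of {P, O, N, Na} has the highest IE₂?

Na

After 1 electron has been removed, what remains? P⁺ still has 4 valence electrons; O⁺ still has 5 valence electrons; N⁺ still has 4 valence electrons; Na⁺ is the bare [Ne] core.
Breaking into a closed-shell core is much more expensive than removing a leftover valence electron — Na has the largest IE_2 here.
Valence configurations: P⁺ [Ne]3s²3p², O⁺ [He]2s²2p³, N⁺ [He]2s²2p².
Approximate IE_2 values (kJ/mol): P 1907, O 3388, N 2856, Na 4562.
Putting it together, IE_2: P < N < O < Na.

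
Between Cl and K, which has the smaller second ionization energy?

Cl

After 1 electron has been removed, what remains? Cl⁺ still has 6 valence electrons; K⁺ is the bare [Ar] core.
Pulling an electron out of a noble-gas core costs far more than removing a remaining valence electron, so K sits at the high end of IE_2.
The numbers (kJ/mol): Cl 2298, K 3052.
Hence IE_2: Cl < K.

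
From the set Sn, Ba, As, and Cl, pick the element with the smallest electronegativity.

Ba

Cl is in period 3, group 17; As is in period 4, group 15; Sn is in period 5, group 14; Ba is in period 6, group 2.
EN rises left→right (higher Z_eff, smaller atoms) and falls top→bottom (larger, more shielded atoms).
These span different periods and groups, so the two trends combine.
Sn > Ba: both effects reinforce here, so Sn is clearly the higher of the two.
As > Sn: both effects reinforce here, so As is clearly the higher of the two.
Cl > As: both effects reinforce here, so Cl is clearly the higher of the two.
Tabulated electronegativity (Pauling): Cl 3.16, As 2.18, Sn 1.96, Ba 0.89.
The smallest electronegativity among these belongs to Ba.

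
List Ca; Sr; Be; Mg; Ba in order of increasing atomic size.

Be, Mg, Ca, Sr, Ba

Be is in period 2, group 2; Mg is in period 3, group 2; Ca is in period 4, group 2; Sr is in period 5, group 2; Ba is in period 6, group 2.
Atomic radius shrinks across a period as nuclear charge pulls the same shell inward, and grows down a group as new shells are added.
All are in group 2, so atomic radius increases down the group.
So from smallest to largest: Be < Mg < Ca < Sr < Ba.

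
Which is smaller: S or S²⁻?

S

Forming S²⁻ adds 2 electrons to S. More electron–electron repulsion in the same shell, with unchanged nuclear charge, lets the cloud expand.
An anion is larger than its parent atom: S²⁻ > S.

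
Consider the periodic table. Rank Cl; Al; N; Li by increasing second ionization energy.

Consider each +1 ion: Cl⁺ still has 6 valence electrons; Al⁺ still has 2 valence electrons; N⁺ still has 4 valence electrons; Li⁺ is the bare [He] core.
Core electrons are held far more tightly than valence electrons, so Li tops the IE_2 order.
Valence configurations: Cl⁺ [Ne]3s²3p⁴, Al⁺ [Ne]3s², N⁺ [He]2s²2p².
Approximate IE_2 values (kJ/mol): Cl 2298, Al 1817, N 2856, Li 7298.
So the second ionization energies run Al < Cl < N < Li.

Al < Cl < N < Li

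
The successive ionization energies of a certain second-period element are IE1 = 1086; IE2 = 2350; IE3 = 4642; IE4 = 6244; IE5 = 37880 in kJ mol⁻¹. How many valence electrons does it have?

4

Look for the largest jump between consecutive ionization energies: IE5/IE4 ≈ 6.1, far larger than any earlier ratio.
That jump marks the point where a core electron is being removed. So the atom has 4 valence electrons.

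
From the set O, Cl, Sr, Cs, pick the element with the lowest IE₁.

Cs

IE₁ increases left→right with effective nuclear charge and decreases top→bottom as the valence shell moves farther out.
Here both period and group differ, so the two effects have to be weighed against each other.
Sr > Cs: both effects reinforce here, so Sr is clearly the higher of the two.
Cl > Sr: both effects reinforce here, so Cl is clearly the higher of the two.
O > Cl: the two effects oppose for this pair; the down-group effect wins (1314 vs 1251 kJ/mol).
Approximate values (kJ/mol): O 1314, Cl 1251, Sr 550, Cs 376.
The lowest IE₁ among these belongs to Cs.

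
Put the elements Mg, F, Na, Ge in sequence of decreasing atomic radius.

Na > Mg > Ge > F

F is in period 2, group 17; Na is in period 3, group 1; Mg is in period 3, group 2; Ge is in period 4, group 14.
Atomic radius shrinks across a period as nuclear charge pulls the same shell inward, and grows down a group as new shells are added.
Neither a single period nor a single group — weigh both effects.
Ge > F: relative to F, both the across-period and down-group shifts push Ge's atomic radius up.
Mg > Ge: period and group pull opposite ways; the across-period shift dominates (139 vs 121 pm).
Na > Mg: Na lies to the left of Mg in period 3, so the across-period effect alone puts Na larger.
Tabulated atomic radius (pm): F 64, Na 155, Mg 139, Ge 121.
So from largest to smallest: Na > Mg > Ge > F.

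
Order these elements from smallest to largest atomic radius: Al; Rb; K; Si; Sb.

Si < Al < Sb < K < Rb

Radius decreases left→right (rising Z_eff, same n) and increases top→bottom (higher n).
Neither a single period nor a single group — weigh both effects.
Al > Si: both are in period 3; the period trend gives Al the larger value.
Sb > Al: the two effects oppose for this pair; the down-group effect wins (140 vs 126 pm).
K > Sb: period and group pull opposite ways; the across-period shift dominates (196 vs 140 pm).
Rb > K: they share group 1; the group trend gives Rb the larger value.
Tabulated atomic radius (pm): Al 126, Si 116, K 196, Rb 210, Sb 140.
So from smallest to largest: Si < Al < Sb < K < Rb.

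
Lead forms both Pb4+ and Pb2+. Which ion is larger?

Pb2+

Both ions have Z = 82 protons, but Pb4+ has lost more electrons, so its remaining electrons feel a larger effective nuclear charge per electron and are pulled in more tightly.
Higher positive charge → smaller ion, so Pb2+ > Pb4+.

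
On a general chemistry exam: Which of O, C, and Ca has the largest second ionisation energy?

IE_2 is the cost of taking one more electron from the +1 cation: O⁺ still has 5 valence electrons; C⁺ still has 3 valence electrons; Ca⁺ still has 1 valence electron.
All are still removing valence electrons, so compare the +1 ions as you would atoms: IE_2 generally rises across a period (higher Z_eff) and falls down a group (larger shell), subject to the usual subshell exceptions.
Valence configurations: O⁺ [He]2s²2p³, C⁺ [He]2s²2p¹, Ca⁺ [Ar]4s¹.
Tabulated IE_2 (kJ/mol): O 3388, C 2353, Ca 1145.
Overall IE_2 order: Ca < C < O.

O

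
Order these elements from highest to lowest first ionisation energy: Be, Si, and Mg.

Be > Si > Mg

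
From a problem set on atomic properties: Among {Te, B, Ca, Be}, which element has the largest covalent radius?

Be is in period 2, group 2; B is in period 2, group 13; Ca is in period 4, group 2; Te is in period 5, group 16.
Atomic radius shrinks across a period as nuclear charge pulls the same shell inward, and grows down a group as new shells are added.
Here both period and group differ, so the two effects have to be weighed against each other.
Be > B: Be lies to the left of B in period 2, so the across-period effect alone puts Be larger.
Te > Be: the two effects oppose for this pair; the down-group effect wins (136 vs 102 pm).
Ca > Te: the two effects oppose for this pair; the across-period effect wins (171 vs 136 pm).
Approximate values (pm): Be 102, B 85, Ca 171, Te 136.
The largest covalent radius among these belongs to Ca.

Ca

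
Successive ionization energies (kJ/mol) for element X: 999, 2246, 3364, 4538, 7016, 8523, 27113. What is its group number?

Group 16

Look for the largest jump between consecutive ionization energies: IE7/IE6 ≈ 3.2, far larger than any earlier ratio.
That jump marks the point where a core electron is being removed. So the atom has 6 valence electrons.
A main-group element with 6 valence electrons is in group 16.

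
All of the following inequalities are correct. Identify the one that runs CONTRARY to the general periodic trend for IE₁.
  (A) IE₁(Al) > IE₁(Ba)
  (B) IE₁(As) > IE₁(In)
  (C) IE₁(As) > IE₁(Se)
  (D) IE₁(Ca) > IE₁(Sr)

The general trend: IE₁ increases across a period and decreases down a group.
(A) Al (period 3, group 13) vs Ba (period 6, group 2): the stated order agrees with the simple trend.
(B) As (period 4, group 15) vs In (period 5, group 13): the stated order agrees with the simple trend.
(C) As (period 4, group 15) vs Se (period 4, group 16): the stated order contradicts the simple trend.
(D) Ca (period 4, group 2) vs Sr (period 5, group 2): the stated order agrees with the simple trend.
The exception is (C): Se (4p⁴) ionizes more easily than half-filled As (4p³).

(C)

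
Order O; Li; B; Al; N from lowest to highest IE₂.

Consider each +1 ion: O⁺ still has 5 valence electrons; Li⁺ is the bare [He] core; B⁺ still has 2 valence electrons; Al⁺ still has 2 valence electrons; N⁺ still has 4 valence electrons.
Core electrons are held far more tightly than valence electrons, so Li tops the IE_2 order.
Valence configurations: O⁺ [He]2s²2p³, B⁺ [He]2s², Al⁺ [Ne]3s², N⁺ [He]2s²2p².
Tabulated IE_2 (kJ/mol): O 3388, Li 7298, B 2427, Al 1817, N 2856.
So the second ionization energies run Al < B < N < O < Li.

Al < B < N < O < Li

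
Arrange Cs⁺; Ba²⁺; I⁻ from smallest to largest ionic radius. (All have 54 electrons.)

All of these have 54 electrons, so size is governed by nuclear charge alone: the more protons, the stronger the pull on the same electron cloud, and the smaller the ion.
Nuclear charges: Ba²⁺ (Z=56), Cs⁺ (Z=55), I⁻ (Z=53).
Smallest to largest: Ba²⁺ < Cs⁺ < I⁻.

Ba²⁺ < Cs⁺ < I⁻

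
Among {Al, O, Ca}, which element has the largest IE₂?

Consider each +1 ion: Al⁺ still has 2 valence electrons; O⁺ still has 5 valence electrons; Ca⁺ still has 1 valence electron.
All are still removing valence electrons, so compare the +1 ions as you would atoms: IE_2 generally rises across a period (higher Z_eff) and falls down a group (larger shell), subject to the usual subshell exceptions.
Valence configurations: Al⁺ [Ne]3s², O⁺ [He]2s²2p³, Ca⁺ [Ar]4s¹.
Tabulated IE_2 (kJ/mol): Al 1817, O 3388, Ca 1145.
Hence IE_2: Ca < Al < O.

O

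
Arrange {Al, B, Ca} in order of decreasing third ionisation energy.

After 2 electrons have been removed, what remains? Al²⁺ still has 1 valence electron; B²⁺ still has 1 valence electron; Ca²⁺ is the bare [Ar] core.
Core electrons are held far more tightly than valence electrons, so Ca tops the IE_3 order.
Valence configurations: Al²⁺ [Ne]3s¹, B²⁺ [He]2s¹.
Tabulated IE_3 (kJ/mol): Al 2745, B 3660, Ca 4912.
So the third ionization energies run Al < B < Ca.

Ca > B > Al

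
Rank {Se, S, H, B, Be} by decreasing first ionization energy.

H > S > Se > Be > B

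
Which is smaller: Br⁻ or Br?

Forming Br⁻ adds 1 electron to Br. More electron–electron repulsion in the same shell, with unchanged nuclear charge, lets the cloud expand.
An anion is larger than its parent atom: Br⁻ > Br.

Br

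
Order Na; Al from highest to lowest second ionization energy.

IE_2 is the cost of taking one more electron from the +1 cation: Na⁺ is the bare [Ne] core; Al⁺ still has 2 valence electrons.
Pulling an electron out of a noble-gas core costs far more than removing a remaining valence electron, so Na sits at the high end of IE_2.
Approximate IE_2 values (kJ/mol): Na 4562, Al 1817.
Putting it together, IE_2: Al < Na.

Na > Al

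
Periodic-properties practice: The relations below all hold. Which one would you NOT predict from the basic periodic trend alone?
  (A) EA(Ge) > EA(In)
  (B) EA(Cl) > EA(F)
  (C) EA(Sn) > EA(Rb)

(B)

The general trend: electron affinity increases across a period and decreases down a group.
(A) Ge (period 4, group 14) vs In (period 5, group 13): the stated order agrees with the simple trend.
(B) Cl (period 3, group 17) vs F (period 2, group 17): the stated order contradicts the simple trend.
(C) Sn (period 5, group 14) vs Rb (period 5, group 1): the stated order agrees with the simple trend.
The exception is (B): F's small 2p subshell makes the incoming electron feel strong e⁻–e⁻ repulsion, so Cl actually releases more energy on gaining an electron.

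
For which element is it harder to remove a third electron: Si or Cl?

Cl

Consider each +2 ion: Si²⁺ still has 2 valence electrons; Cl²⁺ still has 5 valence electrons.
All are still removing valence electrons, so compare the +2 ions as you would atoms: IE_3 generally rises across a period (higher Z_eff) and falls down a group (larger shell), subject to the usual subshell exceptions.
Valence configurations: Si²⁺ [Ne]3s², Cl²⁺ [Ne]3s²3p³.
Approximate IE_3 values (kJ/mol): Si 3232, Cl 3822.
So the third ionization energies run Si < Cl.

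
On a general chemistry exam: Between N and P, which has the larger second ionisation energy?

N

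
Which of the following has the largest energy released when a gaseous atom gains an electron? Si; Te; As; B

Te

B is in period 2, group 13; Si is in period 3, group 14; As is in period 4, group 15; Te is in period 5, group 16.
Electron affinity generally becomes more exothermic across a period toward the halogens and less exothermic down a group.
A diagonal step moves right (one effect) and down (the opposite effect) at once.
As > B: the two effects oppose for this pair; the across-period effect wins (78 vs 27 kJ/mol).
Si > As: the two effects oppose for this pair; the down-group effect wins (134 vs 78 kJ/mol).
Te > Si: period and group pull opposite ways; the across-period shift dominates (190 vs 134 kJ/mol).
Approximate values (kJ/mol): B 27, Si 134, As 78, Te 190.
The largest energy released when a gaseous atom gains an electron among these belongs to Te.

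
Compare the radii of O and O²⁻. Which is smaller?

O

Forming O²⁻ adds 2 electrons to O. More electron–electron repulsion in the same shell, with unchanged nuclear charge, lets the cloud expand.
An anion is larger than its parent atom: O²⁻ > O.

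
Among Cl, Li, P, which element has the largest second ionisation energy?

Consider each +1 ion: Cl⁺ still has 6 valence electrons; Li⁺ is the bare [He] core; P⁺ still has 4 valence electrons.
Core electrons are held far more tightly than valence electrons, so Li tops the IE_2 order.
Valence configurations: Cl⁺ [Ne]3s²3p⁴, P⁺ [Ne]3s²3p².
The numbers (kJ/mol): Cl 2298, Li 7298, P 1907.
So the second ionization energies run P < Cl < Li.

Li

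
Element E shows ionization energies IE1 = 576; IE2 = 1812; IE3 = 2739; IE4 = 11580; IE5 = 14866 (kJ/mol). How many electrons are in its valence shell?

Look for the largest jump between consecutive ionization energies: IE4/IE3 ≈ 4.2, far larger than any earlier ratio.
That jump marks the point where a core electron is being removed. So the atom has 3 valence electrons.

3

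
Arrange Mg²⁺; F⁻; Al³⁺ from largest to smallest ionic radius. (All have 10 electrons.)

All of these have 10 electrons, so size is governed by nuclear charge alone: the more protons, the stronger the pull on the same electron cloud, and the smaller the ion.
Nuclear charges: Al³⁺ (Z=13), Mg²⁺ (Z=12), F⁻ (Z=9).
Largest to smallest: F⁻ > Mg²⁺ > Al³⁺.

F⁻ > Mg²⁺ > Al³⁺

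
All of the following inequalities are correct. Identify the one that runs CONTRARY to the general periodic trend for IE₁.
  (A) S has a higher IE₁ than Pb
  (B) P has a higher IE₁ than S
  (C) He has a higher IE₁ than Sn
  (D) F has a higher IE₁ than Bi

(B)

The general trend: IE₁ increases across a period and decreases down a group.
(A) S (period 3, group 16) vs Pb (period 6, group 14): the stated order agrees with the simple trend.
(B) P (period 3, group 15) vs S (period 3, group 16): the stated order contradicts the simple trend.
(C) He (period 1, group 18) vs Sn (period 5, group 14): the stated order agrees with the simple trend.
(D) F (period 2, group 17) vs Bi (period 6, group 15): the stated order agrees with the simple trend.
The exception is (B): S (3p⁴) ionizes more easily than half-filled P (3p³) because the paired 3p electron in S is pushed out by e⁻–e⁻ repulsion.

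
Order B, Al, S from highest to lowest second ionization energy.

B > S > Al

The second ionization energy removes an electron from the +1 ion. For each element: B⁺ still has 2 valence electrons; Al⁺ still has 2 valence electrons; S⁺ still has 5 valence electrons.
All are still removing valence electrons, so compare the +1 ions as you would atoms: IE_2 generally rises across a period (higher Z_eff) and falls down a group (larger shell), subject to the usual subshell exceptions.
Valence configurations: B⁺ [He]2s², Al⁺ [Ne]3s², S⁺ [Ne]3s²3p³.
Approximate IE_2 values (kJ/mol): B 2427, Al 1817, S 2252.
So the second ionization energies run Al < S < B.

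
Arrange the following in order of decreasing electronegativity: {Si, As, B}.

As > B > Si

B is in period 2, group 13; Si is in period 3, group 14; As is in period 4, group 15.
Electronegativity increases across a period and decreases down a group, tracking effective nuclear charge and atomic size.
These sit on a diagonal, where the across-period and down-group effects partly cancel.
B > Si: period and group pull opposite ways; the down-group shift dominates (2.04 vs 1.90).
As > B: the two effects oppose for this pair; the across-period effect wins (2.18 vs 2.04).
Approximate values (Pauling): B 2.04, Si 1.90, As 2.18.
So from highest to lowest: As > B > Si.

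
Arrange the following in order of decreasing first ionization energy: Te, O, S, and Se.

O > S > Se > Te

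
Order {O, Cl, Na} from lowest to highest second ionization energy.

IE_2 is the cost of taking one more electron from the +1 cation: O⁺ still has 5 valence electrons; Cl⁺ still has 6 valence electrons; Na⁺ is the bare [Ne] core.
Breaking into a closed-shell core is much more expensive than removing a leftover valence electron — Na has the largest IE_2 here.
Valence configurations: O⁺ [He]2s²2p³, Cl⁺ [Ne]3s²3p⁴.
The numbers (kJ/mol): O 3388, Cl 2298, Na 4562.
Hence IE_2: Cl < O < Na.

Cl < O < Na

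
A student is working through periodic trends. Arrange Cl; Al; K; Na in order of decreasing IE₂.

IE_2 is the cost of taking one more electron from the +1 cation: Cl⁺ still has 6 valence electrons; Al⁺ still has 2 valence electrons; K⁺ is the bare [Ar] core; Na⁺ is the bare [Ne] core.
Pulling an electron out of a noble-gas core costs far more than removing a remaining valence electron, so K and Na sit at the high end of IE_2.
Valence configurations: Cl⁺ [Ne]3s²3p⁴, Al⁺ [Ne]3s².
Approximate IE_2 values (kJ/mol): Cl 2298, Al 1817, K 3052, Na 4562.
So the second ionization energies run Al < Cl < K < Na.

Na > K > Cl > Al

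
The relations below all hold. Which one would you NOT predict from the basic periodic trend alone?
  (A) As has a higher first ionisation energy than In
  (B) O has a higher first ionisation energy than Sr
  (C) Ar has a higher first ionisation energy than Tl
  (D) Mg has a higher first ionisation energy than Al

The general trend: first ionisation energy increases across a period and decreases down a group.
(A) As (period 4, group 15) vs In (period 5, group 13): the stated order agrees with the simple trend.
(B) O (period 2, group 16) vs Sr (period 5, group 2): the stated order agrees with the simple trend.
(C) Ar (period 3, group 18) vs Tl (period 6, group 13): the stated order agrees with the simple trend.
(D) Mg (period 3, group 2) vs Al (period 3, group 13): the stated order contradicts the simple trend.
The exception is (D): Al's single 3p electron is easier to remove than one from Mg's filled 3s².

(D)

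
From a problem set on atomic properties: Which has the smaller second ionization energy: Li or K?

K

IE_2 is the cost of taking one more electron from the +1 cation: Li⁺ is the bare [He] core; K⁺ is the bare [Ar] core.
All of these are removing an electron from a noble-gas core or deeper; the smaller core (lower principal quantum number) is held far more tightly, and within a period the higher nuclear charge binds the same core more tightly.
The numbers (kJ/mol): Li 7298, K 3052.
Putting it together, IE_2: K < Li.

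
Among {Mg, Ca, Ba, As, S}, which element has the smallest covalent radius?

Mg is in period 3, group 2; S is in period 3, group 16; Ca is in period 4, group 2; As is in period 4, group 15; Ba is in period 6, group 2.
Moving right in a period, electrons are added to the same shell under a stronger nuclear pull, so atoms get smaller; moving down, a new shell is opened and atoms get larger.
These span different periods and groups, so the two trends combine.
As > S: both effects reinforce here, so As is clearly the larger of the two.
Mg > As: period and group pull opposite ways; the across-period shift dominates (139 vs 121 pm).
Ca > Mg: Ca sits below Mg in group 2, so the down-group effect alone puts Ca larger.
Ba > Ca: they share group 2; the group trend gives Ba the larger value.
For reference (pm): Mg 139, S 103, Ca 171, As 121, Ba 196.
The smallest covalent radius among these belongs to S.

S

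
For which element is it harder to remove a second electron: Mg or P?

P

IE_2 is the cost of taking one more electron from the +1 cation: Mg⁺ still has 1 valence electron; P⁺ still has 4 valence electrons.
All are still removing valence electrons, so compare the +1 ions as you would atoms: IE_2 generally rises across a period (higher Z_eff) and falls down a group (larger shell), subject to the usual subshell exceptions.
Valence configurations: Mg⁺ [Ne]3s¹, P⁺ [Ne]3s²3p².
The numbers (kJ/mol): Mg 1451, P 1907.
So the second ionization energies run Mg < P.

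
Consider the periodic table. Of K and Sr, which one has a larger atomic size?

K is in period 4, group 1; Sr is in period 5, group 2.
Across a period the added protons contract the valence shell; down a group each new principal shell makes the atom larger.
A diagonal step moves right (one effect) and down (the opposite effect) at once.
K > Sr: the two effects oppose for this pair; the across-period effect wins (196 vs 185 pm).
Tabulated atomic radius (pm): K 196, Sr 185.
So K has the larger atomic size (K > Sr).

K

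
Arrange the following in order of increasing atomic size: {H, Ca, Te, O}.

H < O < Te < Ca

H is in period 1, group 1; O is in period 2, group 16; Ca is in period 4, group 2; Te is in period 5, group 16.
Atomic radius shrinks across a period as nuclear charge pulls the same shell inward, and grows down a group as new shells are added.
Neither a single period nor a single group — weigh both effects.
O > H: period and group pull opposite ways; the down-group shift dominates (63 vs 32 pm).
Te > O: they share group 16; the group trend gives Te the larger value.
Ca > Te: the two effects oppose for this pair; the across-period effect wins (171 vs 136 pm).
Approximate values (pm): H 32, O 63, Ca 171, Te 136.
So from smallest to largest: H < O < Te < Ca.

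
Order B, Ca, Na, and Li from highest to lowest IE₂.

Consider each +1 ion: B⁺ still has 2 valence electrons; Ca⁺ still has 1 valence electron; Na⁺ is the bare [Ne] core; Li⁺ is the bare [He] core.
Core electrons are held far more tightly than valence electrons, so Na and Li top the IE_2 order.
Valence configurations: B⁺ [He]2s², Ca⁺ [Ar]4s¹.
Approximate IE_2 values (kJ/mol): B 2427, Ca 1145, Na 4562, Li 7298.
Putting it together, IE_2: Ca < B < Na < Li.

Li, Na, B, Ca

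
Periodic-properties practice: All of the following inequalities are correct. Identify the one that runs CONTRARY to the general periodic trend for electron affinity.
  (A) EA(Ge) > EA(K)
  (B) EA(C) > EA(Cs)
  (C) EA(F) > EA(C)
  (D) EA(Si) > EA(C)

The general trend: electron affinity increases across a period and decreases down a group.
(A) Ge (period 4, group 14) vs K (period 4, group 1): the stated order agrees with the simple trend.
(B) C (period 2, group 14) vs Cs (period 6, group 1): the stated order agrees with the simple trend.
(C) F (period 2, group 17) vs C (period 2, group 14): the stated order agrees with the simple trend.
(D) Si (period 3, group 14) vs C (period 2, group 14): the stated order contradicts the simple trend.
The exception is (D): Si's larger, more diffuse 3p orbitals accept an added electron slightly more readily than C's compact 2p.

(D)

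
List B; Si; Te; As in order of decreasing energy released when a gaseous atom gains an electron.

Te > Si > As > B

EA tends to increase across a period and decrease down a group, though the pattern is less regular than for IE or radius.
A diagonal step moves right (one effect) and down (the opposite effect) at once.
As > B: the two effects oppose for this pair; the across-period effect wins (78 vs 27 kJ/mol).
Si > As: period and group pull opposite ways; the down-group shift dominates (134 vs 78 kJ/mol).
Te > Si: the two effects oppose for this pair; the across-period effect wins (190 vs 134 kJ/mol).
For reference (kJ/mol): B 27, Si 134, As 78, Te 190.
So from highest to lowest: Te > Si > As > B.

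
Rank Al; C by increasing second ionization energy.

Al < C

The second ionization energy removes an electron from the +1 ion. For each element: Al⁺ still has 2 valence electrons; C⁺ still has 3 valence electrons.
All are still removing valence electrons, so compare the +1 ions as you would atoms: IE_2 generally rises across a period (higher Z_eff) and falls down a group (larger shell), subject to the usual subshell exceptions.
Valence configurations: Al⁺ [Ne]3s², C⁺ [He]2s²2p¹.
Tabulated IE_2 (kJ/mol): Al 1817, C 2353.
So the second ionization energies run Al < C.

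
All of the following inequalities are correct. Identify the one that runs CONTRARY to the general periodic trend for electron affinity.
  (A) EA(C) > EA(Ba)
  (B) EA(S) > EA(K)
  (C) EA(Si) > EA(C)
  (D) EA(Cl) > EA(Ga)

The general trend: electron affinity increases across a period and decreases down a group.
(A) C (period 2, group 14) vs Ba (period 6, group 2): the stated order agrees with the simple trend.
(B) S (period 3, group 16) vs K (period 4, group 1): the stated order agrees with the simple trend.
(C) Si (period 3, group 14) vs C (period 2, group 14): the stated order contradicts the simple trend.
(D) Cl (period 3, group 17) vs Ga (period 4, group 13): the stated order agrees with the simple trend.
The exception is (C): Si's larger, more diffuse 3p orbitals accept an added electron slightly more readily than C's compact 2p.

(C)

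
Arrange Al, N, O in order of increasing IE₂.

Al, N, O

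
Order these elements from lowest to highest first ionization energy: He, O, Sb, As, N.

Sb < As < O < N < He

IE₁ increases left→right with effective nuclear charge and decreases top→bottom as the valence shell moves farther out.
These span different periods and groups, so the two trends combine.
As > Sb: As sits above Sb in group 15, so the down-group effect alone puts As higher.
O > As: relative to As, both the across-period and down-group shifts push O's first ionization energy up.
N > O: this pair runs against the simple trend — see the exception note.
He > N: both effects reinforce here, so He is clearly the higher of the two.
Note the exception: N has a higher first ionization energy than O, contrary to the simple trend — pairing an electron in O's 2p⁴ costs repulsion energy, so O ionizes more easily than half-filled N (2p³).
Approximate values (kJ/mol): He 2372, N 1402, O 1314, As 947, Sb 831.
So from lowest to highest: Sb < As < O < N < He.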